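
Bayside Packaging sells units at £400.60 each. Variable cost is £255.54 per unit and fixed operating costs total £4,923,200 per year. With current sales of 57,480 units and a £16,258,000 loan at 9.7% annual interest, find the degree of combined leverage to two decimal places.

Total contribution margin = 57,480 × £145.06 = £8,338,048.80.
Operating income = contribution − fixed costs = £8,338,048.80 − £4,923,200 = £3,414,848.80. Interest = £1,577,026.00.
DOL = £8,338,048.80 ÷ £3,414,848.80 = 2.4417; DFL = £3,414,848.80 ÷ £1,837,822.80 = 1.8581.
Combined leverage = 2.4417 × 1.8581 = 4.5369.

4.54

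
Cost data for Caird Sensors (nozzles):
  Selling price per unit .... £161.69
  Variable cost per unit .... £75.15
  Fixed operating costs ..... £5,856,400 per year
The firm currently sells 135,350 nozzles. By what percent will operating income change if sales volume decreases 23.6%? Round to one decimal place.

Contribution at this volume is 135,350 × £86.54 = £11,713,189.00.
Operating income = contribution − fixed costs = £11,713,189.00 − £5,856,400 = £5,856,789.00.
So DOL = total CM / EBIT = £11,713,189.00 / £5,856,789.00 = 1.9999.
%ΔEBIT = DOL × %ΔSales = 1.9999 × -23.6% = -47.2%.

-47.2%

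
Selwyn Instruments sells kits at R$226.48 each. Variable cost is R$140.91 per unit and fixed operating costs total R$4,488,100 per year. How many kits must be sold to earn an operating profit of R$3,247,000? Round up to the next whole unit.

90,395 kits

Contribution margin per unit = R$226.48 − R$140.91 = R$85.57.
Units = (FC + target) / CM = (R$4,488,100 + R$3,247,000) / R$85.57 = 90,395.00, so 90,395 kits.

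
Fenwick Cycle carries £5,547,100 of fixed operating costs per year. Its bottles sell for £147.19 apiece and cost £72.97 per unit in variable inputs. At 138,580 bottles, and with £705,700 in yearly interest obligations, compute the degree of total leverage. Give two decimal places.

2.55

At 138,580 units, contribution = 138,580 × £74.22 = £10,285,407.60.
Subtracting fixed costs: EBIT = £10,285,407.60 − £5,547,100 = £4,738,307.60. Interest = £705,700.00, so EBIT − I = £4,032,607.60.
Degree of total leverage = total CM / (EBIT − interest) = £10,285,407.60 / £4,032,607.60 = 2.5506.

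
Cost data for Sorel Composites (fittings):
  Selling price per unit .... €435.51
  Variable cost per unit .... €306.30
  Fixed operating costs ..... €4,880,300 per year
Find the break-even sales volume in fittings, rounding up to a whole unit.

Unit CM = price − variable cost = €435.51 − €306.30 = €129.21.
Break-even volume = fixed costs ÷ CM per unit = €4,880,300 ÷ €129.21 = 37,770.30, so 37,771 fittings.

37,771 fittings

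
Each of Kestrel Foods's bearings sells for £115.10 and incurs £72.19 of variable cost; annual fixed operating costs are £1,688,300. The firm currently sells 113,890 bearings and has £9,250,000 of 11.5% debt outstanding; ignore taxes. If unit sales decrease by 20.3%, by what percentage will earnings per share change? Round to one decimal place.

-46.5%

Total contribution margin = 113,890 × £42.91 = £4,887,019.90.
Operating income = contribution − fixed costs = £4,887,019.90 − £1,688,300 = £3,198,719.90.
Interest = £1,063,750.00, so EBIT − I = £2,134,969.90.
Degree of combined leverage = contribution ÷ (EBIT − I) = £4,887,019.90 ÷ £2,134,969.90 = 2.2890.
%ΔEPS = DCL × %ΔSales = 2.2890 × -20.3% = -46.5%.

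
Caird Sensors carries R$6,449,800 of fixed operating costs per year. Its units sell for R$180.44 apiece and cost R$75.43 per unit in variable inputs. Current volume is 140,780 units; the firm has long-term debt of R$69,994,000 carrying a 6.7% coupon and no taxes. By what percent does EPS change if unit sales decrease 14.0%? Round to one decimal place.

-56.8%

Contribution at this volume is 140,780 × R$105.01 = R$14,783,307.80.
EBIT = R$14,783,307.80 − R$6,449,800 = R$8,333,507.80.
After interest of R$4,689,598.00, pre-tax earnings = R$3,643,909.80.
DCL = total CM / (EBIT − I) = R$14,783,307.80 / R$3,643,909.80 = 4.0570.
%ΔEPS = DCL × %ΔSales = 4.0570 × -14.0% = -56.8%.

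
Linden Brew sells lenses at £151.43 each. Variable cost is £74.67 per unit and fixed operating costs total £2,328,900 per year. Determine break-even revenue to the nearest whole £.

£4,594,389

Contribution margin per unit = £151.43 − £74.67 = £76.76, a CM ratio of £76.76 ÷ £151.43 = 0.5069.
Break-even revenue = fixed costs × price ÷ CM = £2,328,900 × £151.43 ÷ £76.76 = £4,594,389.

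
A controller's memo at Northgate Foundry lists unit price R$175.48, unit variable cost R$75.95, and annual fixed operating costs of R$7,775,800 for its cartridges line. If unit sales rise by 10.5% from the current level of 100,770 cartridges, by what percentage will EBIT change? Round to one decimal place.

+46.7%

Total contribution margin = 100,770 × R$99.53 = R$10,029,638.10.
Operating income = contribution − fixed costs = R$10,029,638.10 − R$7,775,800 = R$2,253,838.10.
DOL = contribution ÷ EBIT = R$10,029,638.10 ÷ R$2,253,838.10 = 4.4500.
%ΔEBIT = DOL × %ΔSales = 4.4500 × +10.5% = +46.7%.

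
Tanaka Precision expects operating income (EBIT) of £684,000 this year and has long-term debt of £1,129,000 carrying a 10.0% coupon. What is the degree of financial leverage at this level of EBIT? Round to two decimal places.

1.20

Interest = £112,900.00.
Degree of financial leverage = EBIT / (EBIT − interest) = £684,000 / £571,100.00 = 1.1977.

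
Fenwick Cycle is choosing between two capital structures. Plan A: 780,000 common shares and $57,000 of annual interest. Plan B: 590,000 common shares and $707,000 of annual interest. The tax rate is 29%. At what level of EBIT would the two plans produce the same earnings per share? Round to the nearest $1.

Set EPS_A = EPS_B: (EBIT − $57,000)(1 − 0.29) ÷ 780,000 = (EBIT − $707,000)(1 − 0.29) ÷ 590,000.
Cancelling (1 − t) and cross-multiplying: 590,000·(EBIT − 57,000) = 780,000·(EBIT − 707,000).
EBIT × (780,000 − 590,000) = 707,000 × 780,000 − 57,000 × 590,000 = 517,830,000,000, so EBIT = 517,830,000,000 ÷ 190,000 = 2,725,421.05.

$2,725,421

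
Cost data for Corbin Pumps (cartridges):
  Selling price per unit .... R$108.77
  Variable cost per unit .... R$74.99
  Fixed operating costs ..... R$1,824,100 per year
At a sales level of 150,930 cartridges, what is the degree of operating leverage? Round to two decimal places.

1.56

Contribution at this volume is 150,930 × R$33.78 = R$5,098,415.40.
EBIT = R$5,098,415.40 − R$1,824,100 = R$3,274,315.40.
DOL = contribution ÷ EBIT = R$5,098,415.40 ÷ R$3,274,315.40 = 1.5571.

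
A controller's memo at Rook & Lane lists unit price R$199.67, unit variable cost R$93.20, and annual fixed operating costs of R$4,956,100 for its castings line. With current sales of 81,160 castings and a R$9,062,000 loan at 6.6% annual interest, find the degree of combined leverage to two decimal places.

Contribution at this volume is 81,160 × R$106.47 = R$8,641,105.20.
EBIT = R$8,641,105.20 − R$4,956,100 = R$3,685,005.20. Interest = R$598,092.00.
DOL = R$8,641,105.20 ÷ R$3,685,005.20 = 2.3449; DFL = R$3,685,005.20 ÷ R$3,086,913.20 = 1.1938.
DCL = DOL × DFL = 2.3449 × 1.1938 = 2.7993.

2.80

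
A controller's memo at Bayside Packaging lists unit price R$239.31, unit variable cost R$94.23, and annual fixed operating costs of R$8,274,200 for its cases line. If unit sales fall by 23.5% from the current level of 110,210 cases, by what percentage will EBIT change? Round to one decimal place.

Total contribution margin = 110,210 × R$145.08 = R$15,989,266.80.
Operating income = contribution − fixed costs = R$15,989,266.80 − R$8,274,200 = R$7,715,066.80.
DOL = contribution ÷ EBIT = R$15,989,266.80 ÷ R$7,715,066.80 = 2.0725.
So EBIT moves 2.0725 × (-23.5%) = -48.7%.

-48.7%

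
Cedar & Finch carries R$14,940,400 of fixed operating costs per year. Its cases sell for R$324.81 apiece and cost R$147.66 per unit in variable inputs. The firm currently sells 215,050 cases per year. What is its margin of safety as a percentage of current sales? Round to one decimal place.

60.8%

Contribution margin per unit = R$324.81 − R$147.66 = R$177.15. Break-even units = R$14,940,400 ÷ R$177.15 = 84,337.57; break-even revenue = 84,337.57 × R$324.81 = R$27,393,685.15.
Current sales = 215,050 × R$324.81 = R$69,850,390.50.
Margin of safety = (R$69,850,390.50 − R$27,393,685.15) ÷ R$69,850,390.50 = 60.8%.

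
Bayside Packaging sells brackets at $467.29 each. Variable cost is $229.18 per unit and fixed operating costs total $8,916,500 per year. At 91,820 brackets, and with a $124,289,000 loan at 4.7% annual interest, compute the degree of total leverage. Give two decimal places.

3.08

At 91,820 units, contribution = 91,820 × $238.11 = $21,863,260.20.
EBIT = $21,863,260.20 − $8,916,500 = $12,946,760.20. Interest = $5,841,583.00.
DOL = $21,863,260.20 ÷ $12,946,760.20 = 1.6887; DFL = $12,946,760.20 ÷ $7,105,177.20 = 1.8222.
DCL = DOL × DFL = 1.6887 × 1.8222 = 3.0771.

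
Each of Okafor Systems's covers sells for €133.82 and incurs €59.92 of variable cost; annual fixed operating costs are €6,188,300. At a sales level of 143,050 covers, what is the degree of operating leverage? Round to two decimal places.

2.41

Total contribution margin = 143,050 × €73.90 = €10,571,395.00.
EBIT = €10,571,395.00 − €6,188,300 = €4,383,095.00.
Degree of operating leverage = €10,571,395.00 / €4,383,095.00 = 2.4119.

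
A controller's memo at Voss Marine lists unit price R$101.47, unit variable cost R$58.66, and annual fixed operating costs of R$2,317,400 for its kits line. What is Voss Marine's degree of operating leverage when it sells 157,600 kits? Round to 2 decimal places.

Total contribution margin = 157,600 × R$42.81 = R$6,746,856.00.
Operating income = contribution − fixed costs = R$6,746,856.00 − R$2,317,400 = R$4,429,456.00.
Degree of operating leverage = R$6,746,856.00 / R$4,429,456.00 = 1.5232.

1.52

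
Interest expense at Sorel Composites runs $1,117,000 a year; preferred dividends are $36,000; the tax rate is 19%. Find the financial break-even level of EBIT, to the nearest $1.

$1,161,444

Preferred dividends are paid after tax, so their pre-tax equivalent is $36,000 ÷ (1 − 0.19) = $44,444.44.
EPS = 0 when EBIT covers interest plus the pre-tax preferred burden: $1,117,000 + $44,444.44 = $1,161,444.44.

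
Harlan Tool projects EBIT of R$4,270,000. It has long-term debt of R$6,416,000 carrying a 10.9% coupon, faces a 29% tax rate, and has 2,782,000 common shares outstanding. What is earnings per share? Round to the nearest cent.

R$0.91

Pre-tax income = R$4,270,000 − R$699,344.00 = R$3,570,656.00.
After tax at 29%: net income = R$3,570,656.00 × 0.71 = R$2,535,165.76.
Per share: R$2,535,165.76 / 2,782,000 shares = R$0.91.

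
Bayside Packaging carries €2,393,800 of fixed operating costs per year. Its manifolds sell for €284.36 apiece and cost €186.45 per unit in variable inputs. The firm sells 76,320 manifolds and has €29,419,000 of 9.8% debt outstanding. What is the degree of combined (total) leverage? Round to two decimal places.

Total contribution margin = 76,320 × €97.91 = €7,472,491.20.
Operating income = contribution − fixed costs = €7,472,491.20 − €2,393,800 = €5,078,691.20. Interest = €2,883,062.00.
DOL = €7,472,491.20 ÷ €5,078,691.20 = 1.4713; DFL = €5,078,691.20 ÷ €2,195,629.20 = 2.3131.
Combined leverage = 1.4713 × 2.3131 = 3.4033.

3.40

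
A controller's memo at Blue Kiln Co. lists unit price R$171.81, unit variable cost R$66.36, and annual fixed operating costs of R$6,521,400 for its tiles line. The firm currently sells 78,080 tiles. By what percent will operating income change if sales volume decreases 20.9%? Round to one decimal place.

At 78,080 units, contribution = 78,080 × R$105.45 = R$8,233,536.00.
EBIT = R$8,233,536.00 − R$6,521,400 = R$1,712,136.00.
So DOL = total CM / EBIT = R$8,233,536.00 / R$1,712,136.00 = 4.8089.
Operating income changes by 4.8089 × -20.9% = -100.5%.

-100.5%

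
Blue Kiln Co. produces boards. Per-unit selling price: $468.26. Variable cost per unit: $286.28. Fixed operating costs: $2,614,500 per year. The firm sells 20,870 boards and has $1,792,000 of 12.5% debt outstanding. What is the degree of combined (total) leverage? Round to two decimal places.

Contribution at this volume is 20,870 × $181.98 = $3,797,922.60.
Operating income = contribution − fixed costs = $3,797,922.60 − $2,614,500 = $1,183,422.60. Interest = $224,000.00, so EBIT − I = $959,422.60.
DCL = contribution ÷ (EBIT − I) = $3,797,922.60 ÷ $959,422.60 = 3.9586.

3.96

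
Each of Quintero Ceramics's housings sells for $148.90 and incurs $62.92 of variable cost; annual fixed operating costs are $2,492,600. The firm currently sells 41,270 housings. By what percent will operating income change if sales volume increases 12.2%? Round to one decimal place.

+41.0%

At 41,270 units, contribution = 41,270 × $85.98 = $3,548,394.60.
Subtracting fixed costs: EBIT = $3,548,394.60 − $2,492,600 = $1,055,794.60.
Degree of operating leverage = $3,548,394.60 / $1,055,794.60 = 3.3609.
%ΔEBIT = DOL × %ΔSales = 3.3609 × +12.2% = +41.0%.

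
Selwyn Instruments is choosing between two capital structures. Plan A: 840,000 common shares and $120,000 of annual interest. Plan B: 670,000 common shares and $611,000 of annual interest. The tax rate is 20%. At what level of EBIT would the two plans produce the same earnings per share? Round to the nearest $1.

$2,546,118

At indifference, (EBIT − 120,000)(1 − t)/840,000 = (EBIT − 611,000)(1 − t)/670,000.
Cancelling (1 − t) and cross-multiplying: 670,000·(EBIT − 120,000) = 840,000·(EBIT − 611,000).
Solving, EBIT = (611,000·840,000 − 120,000·670,000) / (840,000 − 670,000) = 432,840,000,000 / 170,000 = 2,546,117.65.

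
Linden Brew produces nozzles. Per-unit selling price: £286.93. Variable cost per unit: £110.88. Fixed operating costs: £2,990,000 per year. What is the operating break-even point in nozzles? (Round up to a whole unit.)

16,984 nozzles

Contribution margin per unit = £286.93 − £110.88 = £176.05.
Break-even Q = £2,990,000 / £176.05 = 16,983.81 → 16,984 nozzles.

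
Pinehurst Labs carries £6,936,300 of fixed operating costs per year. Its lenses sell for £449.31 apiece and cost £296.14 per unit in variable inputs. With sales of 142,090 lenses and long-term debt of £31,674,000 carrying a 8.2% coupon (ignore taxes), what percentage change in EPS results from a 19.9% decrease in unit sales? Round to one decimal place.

Total contribution margin = 142,090 × £153.17 = £21,763,925.30.
Operating income = contribution − fixed costs = £21,763,925.30 − £6,936,300 = £14,827,625.30.
Interest = £2,597,268.00, so EBIT − I = £12,230,357.30.
DCL = total CM / (EBIT − I) = £21,763,925.30 / £12,230,357.30 = 1.7795.
EPS therefore changes by 1.7795 × (-19.9%) = -35.4%.

-35.4%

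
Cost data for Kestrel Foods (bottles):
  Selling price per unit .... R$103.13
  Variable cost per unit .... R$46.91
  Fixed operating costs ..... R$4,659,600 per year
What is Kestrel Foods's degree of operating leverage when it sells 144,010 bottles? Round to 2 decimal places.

At 144,010 units, contribution = 144,010 × R$56.22 = R$8,096,242.20.
Subtracting fixed costs: EBIT = R$8,096,242.20 − R$4,659,600 = R$3,436,642.20.
So DOL = total CM / EBIT = R$8,096,242.20 / R$3,436,642.20 = 2.3559.

2.36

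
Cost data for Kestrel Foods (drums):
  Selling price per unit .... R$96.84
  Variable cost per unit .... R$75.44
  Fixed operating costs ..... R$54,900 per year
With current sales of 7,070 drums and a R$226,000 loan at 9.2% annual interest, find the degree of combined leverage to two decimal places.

2.00

At 7,070 units, contribution = 7,070 × R$21.40 = R$151,298.00.
EBIT = R$151,298.00 − R$54,900 = R$96,398.00. Interest = R$20,792.00.
DOL = R$151,298.00 ÷ R$96,398.00 = 1.5695; DFL = R$96,398.00 ÷ R$75,606.00 = 1.2750.
DCL = DOL × DFL = 1.5695 × 1.2750 = 2.0011.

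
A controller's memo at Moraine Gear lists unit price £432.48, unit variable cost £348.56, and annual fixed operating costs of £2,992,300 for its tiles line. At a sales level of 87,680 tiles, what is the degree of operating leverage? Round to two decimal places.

1.69

Total contribution margin = 87,680 × £83.92 = £7,358,105.60.
Operating income = contribution − fixed costs = £7,358,105.60 − £2,992,300 = £4,365,805.60.
DOL = contribution ÷ EBIT = £7,358,105.60 ÷ £4,365,805.60 = 1.6854.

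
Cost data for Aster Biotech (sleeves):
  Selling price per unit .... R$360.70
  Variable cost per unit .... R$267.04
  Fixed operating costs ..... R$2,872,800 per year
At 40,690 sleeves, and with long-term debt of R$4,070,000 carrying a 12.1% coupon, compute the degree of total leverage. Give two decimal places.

Contribution at this volume is 40,690 × R$93.66 = R$3,811,025.40.
Operating income = contribution − fixed costs = R$3,811,025.40 − R$2,872,800 = R$938,225.40. Interest = R$492,470.00, so EBIT − I = R$445,755.40.
Degree of total leverage = total CM / (EBIT − interest) = R$3,811,025.40 / R$445,755.40 = 8.5496.

8.55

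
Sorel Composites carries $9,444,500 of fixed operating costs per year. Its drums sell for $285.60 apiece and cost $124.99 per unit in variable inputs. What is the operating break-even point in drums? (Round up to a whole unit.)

58,804 drums

Contribution margin per unit = $285.60 − $124.99 = $160.61.
Units to break even: $9,444,500 ÷ $160.61 = 58,803.93, rounded up to 58,804.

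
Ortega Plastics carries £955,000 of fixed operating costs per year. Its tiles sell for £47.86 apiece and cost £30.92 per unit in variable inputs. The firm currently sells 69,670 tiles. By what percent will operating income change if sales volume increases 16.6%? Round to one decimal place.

Total contribution margin = 69,670 × £16.94 = £1,180,209.80.
Operating income = contribution − fixed costs = £1,180,209.80 − £955,000 = £225,209.80.
Degree of operating leverage = £1,180,209.80 / £225,209.80 = 5.2405.
Operating income changes by 5.2405 × +16.6% = +87.0%.

+87.0%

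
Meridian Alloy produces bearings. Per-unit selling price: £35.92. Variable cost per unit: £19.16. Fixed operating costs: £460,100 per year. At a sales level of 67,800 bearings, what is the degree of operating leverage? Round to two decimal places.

At 67,800 units, contribution = 67,800 × £16.76 = £1,136,328.00.
Subtracting fixed costs: EBIT = £1,136,328.00 − £460,100 = £676,228.00.
So DOL = total CM / EBIT = £1,136,328.00 / £676,228.00 = 1.6804.

1.68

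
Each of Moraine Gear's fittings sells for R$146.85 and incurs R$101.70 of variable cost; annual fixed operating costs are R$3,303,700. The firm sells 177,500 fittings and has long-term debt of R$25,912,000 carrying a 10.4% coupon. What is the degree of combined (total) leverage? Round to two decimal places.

At 177,500 units, contribution = 177,500 × R$45.15 = R$8,014,125.00.
EBIT = R$8,014,125.00 − R$3,303,700 = R$4,710,425.00. Interest = R$2,694,848.00.
DOL = R$8,014,125.00 ÷ R$4,710,425.00 = 1.7014; DFL = R$4,710,425.00 ÷ R$2,015,577.00 = 2.3370.
DCL = DOL × DFL = 1.7014 × 2.3370 = 3.9762.

3.98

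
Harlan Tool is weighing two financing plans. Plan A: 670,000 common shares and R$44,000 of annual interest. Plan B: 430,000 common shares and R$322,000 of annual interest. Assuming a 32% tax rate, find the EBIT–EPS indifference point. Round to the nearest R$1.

R$820,083

Set EPS_A = EPS_B: (EBIT − R$44,000)(1 − 0.32) ÷ 670,000 = (EBIT − R$322,000)(1 − 0.32) ÷ 430,000.
Cancelling (1 − t) and cross-multiplying: 430,000·(EBIT − 44,000) = 670,000·(EBIT − 322,000).
Solving, EBIT = (322,000·670,000 − 44,000·430,000) / (670,000 − 430,000) = 196,820,000,000 / 240,000 = 820,083.33.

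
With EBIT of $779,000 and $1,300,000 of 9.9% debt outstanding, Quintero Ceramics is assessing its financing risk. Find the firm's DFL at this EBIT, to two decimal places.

1.20

Interest = $128,700.00.
Degree of financial leverage = EBIT / (EBIT − interest) = $779,000 / $650,300.00 = 1.1979.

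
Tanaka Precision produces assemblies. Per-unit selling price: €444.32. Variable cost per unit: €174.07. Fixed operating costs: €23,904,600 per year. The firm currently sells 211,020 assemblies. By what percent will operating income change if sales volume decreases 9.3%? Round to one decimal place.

Total contribution margin = 211,020 × €270.25 = €57,028,155.00.
EBIT = €57,028,155.00 − €23,904,600 = €33,123,555.00.
Degree of operating leverage = €57,028,155.00 / €33,123,555.00 = 1.7217.
%ΔEBIT = DOL × %ΔSales = 1.7217 × -9.3% = -16.0%.

-16.0%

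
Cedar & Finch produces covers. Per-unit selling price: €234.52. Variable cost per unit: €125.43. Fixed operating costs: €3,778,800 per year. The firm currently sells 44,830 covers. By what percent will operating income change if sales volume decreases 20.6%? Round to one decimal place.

-90.6%

Contribution at this volume is 44,830 × €109.09 = €4,890,504.70.
EBIT = €4,890,504.70 − €3,778,800 = €1,111,704.70.
So DOL = total CM / EBIT = €4,890,504.70 / €1,111,704.70 = 4.3991.
Operating income changes by 4.3991 × -20.6% = -90.6%.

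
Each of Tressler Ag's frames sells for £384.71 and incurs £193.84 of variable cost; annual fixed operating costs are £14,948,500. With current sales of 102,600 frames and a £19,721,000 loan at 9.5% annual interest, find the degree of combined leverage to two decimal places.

7.09

Contribution at this volume is 102,600 × £190.87 = £19,583,262.00.
Operating income = contribution − fixed costs = £19,583,262.00 − £14,948,500 = £4,634,762.00. Interest = £1,873,495.00.
DOL = £19,583,262.00 ÷ £4,634,762.00 = 4.2253; DFL = £4,634,762.00 ÷ £2,761,267.00 = 1.6785.
Combined leverage = 4.2253 × 1.6785 = 7.0922.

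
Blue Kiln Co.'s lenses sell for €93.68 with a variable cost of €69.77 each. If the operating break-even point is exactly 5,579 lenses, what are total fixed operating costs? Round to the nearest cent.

€133,393.89

Contribution margin per unit = €93.68 − €69.77 = €23.91.
Since BE = FC / CM, FC = 5,579 × €23.91 = €133,393.89.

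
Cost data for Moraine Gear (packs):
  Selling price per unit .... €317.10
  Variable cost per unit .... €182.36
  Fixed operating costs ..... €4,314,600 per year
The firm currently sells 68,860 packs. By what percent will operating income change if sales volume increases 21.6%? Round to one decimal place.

Total contribution margin = 68,860 × €134.74 = €9,278,196.40.
EBIT = €9,278,196.40 − €4,314,600 = €4,963,596.40.
Degree of operating leverage = €9,278,196.40 / €4,963,596.40 = 1.8692.
So EBIT moves 1.8692 × (+21.6%) = +40.4%.

+40.4%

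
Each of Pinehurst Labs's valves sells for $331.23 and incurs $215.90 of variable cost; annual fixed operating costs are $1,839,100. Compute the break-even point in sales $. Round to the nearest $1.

Contribution margin per unit = $331.23 − $215.90 = $115.33, a CM ratio of $115.33 ÷ $331.23 = 0.3482.
Break-even sales = FC ÷ CM ratio = $1,839,100 × $331.23 / $115.33 = $5,281,931.

$5,281,931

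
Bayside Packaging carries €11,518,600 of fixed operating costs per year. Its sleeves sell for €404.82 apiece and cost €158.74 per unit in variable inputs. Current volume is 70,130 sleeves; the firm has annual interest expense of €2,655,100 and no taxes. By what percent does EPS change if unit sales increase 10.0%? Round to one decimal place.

+56.0%

Total contribution margin = 70,130 × €246.08 = €17,257,590.40.
Subtracting fixed costs: EBIT = €17,257,590.40 − €11,518,600 = €5,738,990.40.
Interest = €2,655,100.00, so EBIT − I = €3,083,890.40.
DCL = total CM / (EBIT − I) = €17,257,590.40 / €3,083,890.40 = 5.5960.
%ΔEPS = DCL × %ΔSales = 5.5960 × +10.0% = +56.0%.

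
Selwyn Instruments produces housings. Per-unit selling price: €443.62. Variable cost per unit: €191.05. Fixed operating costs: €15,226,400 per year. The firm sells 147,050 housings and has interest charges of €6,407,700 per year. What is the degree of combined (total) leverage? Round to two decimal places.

Total contribution margin = 147,050 × €252.57 = €37,140,418.50.
Subtracting fixed costs: EBIT = €37,140,418.50 − €15,226,400 = €21,914,018.50. Interest = €6,407,700.00.
DOL = €37,140,418.50 ÷ €21,914,018.50 = 1.6948; DFL = €21,914,018.50 ÷ €15,506,318.50 = 1.4132.
Combined leverage = 1.6948 × 1.4132 = 2.3951.

2.40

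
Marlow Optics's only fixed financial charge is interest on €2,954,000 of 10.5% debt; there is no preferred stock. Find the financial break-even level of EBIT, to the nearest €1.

€310,170

Annual interest = 10.5% × €2,954,000 = €310,170.00.
Without preferred stock the financial break-even is simply EBIT = interest = €310,170.00.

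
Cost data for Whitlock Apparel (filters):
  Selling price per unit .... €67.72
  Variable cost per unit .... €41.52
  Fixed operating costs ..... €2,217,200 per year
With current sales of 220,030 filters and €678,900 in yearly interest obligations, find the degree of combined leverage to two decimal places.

At 220,030 units, contribution = 220,030 × €26.20 = €5,764,786.00.
Operating income = contribution − fixed costs = €5,764,786.00 − €2,217,200 = €3,547,586.00. Interest = €678,900.00, so EBIT − I = €2,868,686.00.
DCL = contribution ÷ (EBIT − I) = €5,764,786.00 ÷ €2,868,686.00 = 2.0096.

2.01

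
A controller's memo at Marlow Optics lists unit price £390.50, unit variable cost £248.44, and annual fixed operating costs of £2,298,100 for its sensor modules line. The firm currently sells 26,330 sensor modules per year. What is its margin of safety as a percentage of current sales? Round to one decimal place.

38.6%

Contribution margin per unit = £390.50 − £248.44 = £142.06. Break-even units = £2,298,100 ÷ £142.06 = 16,176.97; break-even revenue = 16,176.97 × £390.50 = £6,317,105.80.
Current sales = 26,330 × £390.50 = £10,281,865.00.
Margin of safety = (£10,281,865.00 − £6,317,105.80) ÷ £10,281,865.00 = 38.6%.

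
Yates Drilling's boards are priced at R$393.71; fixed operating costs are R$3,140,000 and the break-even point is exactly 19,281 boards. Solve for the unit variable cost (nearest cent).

R$230.86

Contribution per unit must be FC / Q = R$3,140,000 / 19,281 = R$162.8546.
Variable cost per unit = R$393.71 − R$162.8546 = R$230.86.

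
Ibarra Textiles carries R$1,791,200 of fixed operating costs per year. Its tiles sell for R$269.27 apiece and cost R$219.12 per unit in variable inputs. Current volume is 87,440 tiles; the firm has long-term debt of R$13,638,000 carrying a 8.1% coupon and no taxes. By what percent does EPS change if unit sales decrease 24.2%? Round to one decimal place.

At 87,440 units, contribution = 87,440 × R$50.15 = R$4,385,116.00.
Operating income = contribution − fixed costs = R$4,385,116.00 − R$1,791,200 = R$2,593,916.00.
After interest of R$1,104,678.00, pre-tax earnings = R$1,489,238.00.
Degree of combined leverage = contribution ÷ (EBIT − I) = R$4,385,116.00 ÷ R$1,489,238.00 = 2.9445.
%ΔEPS = DCL × %ΔSales = 2.9445 × -24.2% = -71.3%.

-71.3%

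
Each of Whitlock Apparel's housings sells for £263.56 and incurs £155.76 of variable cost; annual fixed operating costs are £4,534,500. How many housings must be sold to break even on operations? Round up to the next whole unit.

Each unit contributes £263.56 − £155.76 = £107.80.
Break-even Q = £4,534,500 / £107.80 = 42,064.01 → 42,065 housings.

42,065 housings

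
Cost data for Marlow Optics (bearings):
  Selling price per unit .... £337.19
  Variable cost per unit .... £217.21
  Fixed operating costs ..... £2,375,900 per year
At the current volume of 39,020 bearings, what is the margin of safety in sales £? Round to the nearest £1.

£6,479,960

Contribution margin per unit = £337.19 − £217.21 = £119.98. Break-even units = £2,375,900 ÷ £119.98 = 19,802.47; break-even revenue = 19,802.47 × £337.19 = £6,677,193.87.
Actual sales revenue = 39,020 × £337.19 = £13,157,153.80.
Margin of safety = £13,157,153.80 − £6,677,193.87 = £6,479,960.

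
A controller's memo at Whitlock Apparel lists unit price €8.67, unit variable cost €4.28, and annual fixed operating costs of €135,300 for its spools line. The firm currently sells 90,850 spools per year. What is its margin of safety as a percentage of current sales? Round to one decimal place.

Each unit contributes €8.67 − €4.28 = €4.39. Break-even units = €135,300 ÷ €4.39 = 30,820.05; break-even revenue = 30,820.05 × €8.67 = €267,209.79.
Actual sales revenue = 90,850 × €8.67 = €787,669.50.
Margin of safety = (€787,669.50 − €267,209.79) ÷ €787,669.50 = 66.1%.

66.1%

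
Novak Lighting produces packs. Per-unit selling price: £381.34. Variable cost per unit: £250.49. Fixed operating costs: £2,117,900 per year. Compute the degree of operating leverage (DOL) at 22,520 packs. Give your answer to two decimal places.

3.56

Total contribution margin = 22,520 × £130.85 = £2,946,742.00.
Subtracting fixed costs: EBIT = £2,946,742.00 − £2,117,900 = £828,842.00.
Degree of operating leverage = £2,946,742.00 / £828,842.00 = 3.5553.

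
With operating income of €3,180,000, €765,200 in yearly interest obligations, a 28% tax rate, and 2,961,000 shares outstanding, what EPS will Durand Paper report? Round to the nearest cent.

€0.59

Pre-tax income = €3,180,000 − €765,200.00 = €2,414,800.00.
Net income = €2,414,800.00 × (1 − 0.28) = €1,738,656.00.
EPS = €1,738,656.00 ÷ 2,961,000 = €0.59.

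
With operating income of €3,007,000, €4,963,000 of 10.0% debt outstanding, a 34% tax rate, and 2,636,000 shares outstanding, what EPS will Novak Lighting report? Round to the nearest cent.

€0.63

Interest = €496,300.00, so EBT = €3,007,000 − €496,300.00 = €2,510,700.00.
Net income = €2,510,700.00 × (1 − 0.34) = €1,657,062.00.
EPS = €1,657,062.00 ÷ 2,636,000 = €0.63.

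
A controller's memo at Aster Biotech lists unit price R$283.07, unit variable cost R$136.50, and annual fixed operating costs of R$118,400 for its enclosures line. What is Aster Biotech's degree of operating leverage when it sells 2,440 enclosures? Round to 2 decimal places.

1.49

At 2,440 units, contribution = 2,440 × R$146.57 = R$357,630.80.
EBIT = R$357,630.80 − R$118,400 = R$239,230.80.
DOL = contribution ÷ EBIT = R$357,630.80 ÷ R$239,230.80 = 1.4949.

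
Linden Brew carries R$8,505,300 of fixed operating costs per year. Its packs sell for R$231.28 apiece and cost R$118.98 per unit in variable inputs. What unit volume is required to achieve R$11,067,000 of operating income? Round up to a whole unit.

Each unit contributes R$231.28 − R$118.98 = R$112.30.
Units = (FC + target) / CM = (R$8,505,300 + R$11,067,000) / R$112.30 = 174,285.84, so 174,286 packs.

174,286 packs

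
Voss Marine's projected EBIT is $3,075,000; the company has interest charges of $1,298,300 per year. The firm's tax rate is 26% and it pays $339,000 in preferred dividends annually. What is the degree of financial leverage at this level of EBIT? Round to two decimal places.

Annual interest charges come to $1,298,300.00.
Pre-tax preferred-dividend burden = $339,000 ÷ (1 − 0.26) = $458,108.11.
DFL = EBIT ÷ [EBIT − I − D_p/(1−t)] = $3,075,000 ÷ [$3,075,000 − $1,298,300.00 − $458,108.11] = $3,075,000 ÷ $1,318,591.89 = 2.3320.

2.33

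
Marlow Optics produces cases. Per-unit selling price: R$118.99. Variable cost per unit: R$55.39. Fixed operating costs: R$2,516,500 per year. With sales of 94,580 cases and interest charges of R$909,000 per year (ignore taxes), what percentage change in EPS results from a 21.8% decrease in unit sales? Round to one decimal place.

-50.6%

At 94,580 units, contribution = 94,580 × R$63.60 = R$6,015,288.00.
EBIT = R$6,015,288.00 − R$2,516,500 = R$3,498,788.00.
After interest of R$909,000.00, pre-tax earnings = R$2,589,788.00.
DCL = total CM / (EBIT − I) = R$6,015,288.00 / R$2,589,788.00 = 2.3227.
EPS therefore changes by 2.3227 × (-21.8%) = -50.6%.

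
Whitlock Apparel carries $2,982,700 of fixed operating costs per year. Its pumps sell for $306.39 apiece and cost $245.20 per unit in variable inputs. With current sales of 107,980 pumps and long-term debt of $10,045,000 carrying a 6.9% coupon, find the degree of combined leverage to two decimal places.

2.25

Contribution at this volume is 107,980 × $61.19 = $6,607,296.20.
Operating income = contribution − fixed costs = $6,607,296.20 − $2,982,700 = $3,624,596.20. Interest = $693,105.00, so EBIT − I = $2,931,491.20.
DCL = contribution ÷ (EBIT − I) = $6,607,296.20 ÷ $2,931,491.20 = 2.2539.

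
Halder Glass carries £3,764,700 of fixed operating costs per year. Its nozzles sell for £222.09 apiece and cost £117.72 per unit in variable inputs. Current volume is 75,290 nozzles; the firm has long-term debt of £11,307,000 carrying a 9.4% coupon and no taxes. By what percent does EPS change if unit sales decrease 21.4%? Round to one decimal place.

-55.5%

At 75,290 units, contribution = 75,290 × £104.37 = £7,858,017.30.
EBIT = £7,858,017.30 − £3,764,700 = £4,093,317.30.
Interest = £1,062,858.00, so EBIT − I = £3,030,459.30.
DCL = total CM / (EBIT − I) = £7,858,017.30 / £3,030,459.30 = 2.5930.
%ΔEPS = DCL × %ΔSales = 2.5930 × -21.4% = -55.5%.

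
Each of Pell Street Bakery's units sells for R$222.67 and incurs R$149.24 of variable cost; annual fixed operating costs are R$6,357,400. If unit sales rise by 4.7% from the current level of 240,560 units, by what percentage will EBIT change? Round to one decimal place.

Total contribution margin = 240,560 × R$73.43 = R$17,664,320.80.
Subtracting fixed costs: EBIT = R$17,664,320.80 − R$6,357,400 = R$11,306,920.80.
So DOL = total CM / EBIT = R$17,664,320.80 / R$11,306,920.80 = 1.5623.
So EBIT moves 1.5623 × (+4.7%) = +7.3%.

+7.3%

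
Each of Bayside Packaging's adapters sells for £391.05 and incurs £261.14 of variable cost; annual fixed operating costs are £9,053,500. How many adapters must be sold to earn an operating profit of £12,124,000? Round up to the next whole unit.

Contribution margin per unit = £391.05 − £261.14 = £129.91.
Need Q such that Q × £129.91 − £9,053,500 = £12,124,000, i.e. Q = £21,177,500 / £129.91 = 163,016.70 → 163,017.

163,017 adapters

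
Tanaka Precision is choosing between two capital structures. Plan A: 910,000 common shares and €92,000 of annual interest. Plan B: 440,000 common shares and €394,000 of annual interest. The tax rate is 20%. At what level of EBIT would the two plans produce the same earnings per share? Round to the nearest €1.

At indifference, (EBIT − 92,000)(1 − t)/910,000 = (EBIT − 394,000)(1 − t)/440,000.
The (1 − t) factor cancels: (EBIT − 92,000) × 440,000 = (EBIT − 394,000) × 910,000.
Solving, EBIT = (394,000·910,000 − 92,000·440,000) / (910,000 − 440,000) = 318,060,000,000 / 470,000 = 676,723.40.

€676,723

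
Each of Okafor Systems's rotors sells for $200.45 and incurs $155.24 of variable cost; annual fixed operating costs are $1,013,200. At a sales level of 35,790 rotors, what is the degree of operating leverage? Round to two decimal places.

2.68

Total contribution margin = 35,790 × $45.21 = $1,618,065.90.
Operating income = contribution − fixed costs = $1,618,065.90 − $1,013,200 = $604,865.90.
DOL = contribution ÷ EBIT = $1,618,065.90 ÷ $604,865.90 = 2.6751.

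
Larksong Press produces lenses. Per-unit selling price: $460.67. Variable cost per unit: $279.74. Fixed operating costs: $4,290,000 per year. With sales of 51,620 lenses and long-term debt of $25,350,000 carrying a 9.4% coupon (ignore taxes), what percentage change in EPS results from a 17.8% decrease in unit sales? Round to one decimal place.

Total contribution margin = 51,620 × $180.93 = $9,339,606.60.
EBIT = $9,339,606.60 − $4,290,000 = $5,049,606.60.
After interest of $2,382,900.00, pre-tax earnings = $2,666,706.60.
Degree of combined leverage = contribution ÷ (EBIT − I) = $9,339,606.60 ÷ $2,666,706.60 = 3.5023.
EPS therefore changes by 3.5023 × (-17.8%) = -62.3%.

-62.3%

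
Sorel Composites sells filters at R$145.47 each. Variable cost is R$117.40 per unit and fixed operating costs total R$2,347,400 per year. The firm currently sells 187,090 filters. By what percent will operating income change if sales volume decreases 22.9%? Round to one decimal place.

-41.4%

Total contribution margin = 187,090 × R$28.07 = R$5,251,616.30.
Subtracting fixed costs: EBIT = R$5,251,616.30 − R$2,347,400 = R$2,904,216.30.
Degree of operating leverage = R$5,251,616.30 / R$2,904,216.30 = 1.8083.
So EBIT moves 1.8083 × (-22.9%) = -41.4%.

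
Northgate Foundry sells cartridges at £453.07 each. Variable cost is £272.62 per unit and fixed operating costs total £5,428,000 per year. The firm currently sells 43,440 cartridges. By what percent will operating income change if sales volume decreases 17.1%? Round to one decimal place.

Contribution at this volume is 43,440 × £180.45 = £7,838,748.00.
EBIT = £7,838,748.00 − £5,428,000 = £2,410,748.00.
So DOL = total CM / EBIT = £7,838,748.00 / £2,410,748.00 = 3.2516.
%ΔEBIT = DOL × %ΔSales = 3.2516 × -17.1% = -55.6%.

-55.6%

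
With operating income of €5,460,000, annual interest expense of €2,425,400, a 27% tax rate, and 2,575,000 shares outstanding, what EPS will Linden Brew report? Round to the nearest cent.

€0.86

Interest = €2,425,400.00, so EBT = €5,460,000 − €2,425,400.00 = €3,034,600.00.
After tax at 27%: net income = €3,034,600.00 × 0.73 = €2,215,258.00.
EPS = €2,215,258.00 ÷ 2,575,000 = €0.86.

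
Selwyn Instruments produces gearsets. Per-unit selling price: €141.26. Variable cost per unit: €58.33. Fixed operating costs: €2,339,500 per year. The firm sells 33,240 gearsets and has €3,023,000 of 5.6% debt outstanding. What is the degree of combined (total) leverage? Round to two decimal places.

Total contribution margin = 33,240 × €82.93 = €2,756,593.20.
Subtracting fixed costs: EBIT = €2,756,593.20 − €2,339,500 = €417,093.20. Interest = €169,288.00, so EBIT − I = €247,805.20.
Degree of total leverage = total CM / (EBIT − interest) = €2,756,593.20 / €247,805.20 = 11.1240.

11.12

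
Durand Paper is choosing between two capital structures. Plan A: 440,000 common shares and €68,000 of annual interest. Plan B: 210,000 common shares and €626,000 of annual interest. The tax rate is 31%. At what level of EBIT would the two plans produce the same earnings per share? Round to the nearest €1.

Set EPS_A = EPS_B: (EBIT − €68,000)(1 − 0.31) ÷ 440,000 = (EBIT − €626,000)(1 − 0.31) ÷ 210,000.
Cancelling (1 − t) and cross-multiplying: 210,000·(EBIT − 68,000) = 440,000·(EBIT − 626,000).
Solving, EBIT = (626,000·440,000 − 68,000·210,000) / (440,000 − 210,000) = 261,160,000,000 / 230,000 = 1,135,478.26.

€1,135,478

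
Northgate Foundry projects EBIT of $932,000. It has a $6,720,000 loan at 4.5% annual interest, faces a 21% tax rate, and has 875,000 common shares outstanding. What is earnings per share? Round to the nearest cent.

$0.57

Pre-tax income = $932,000 − $302,400.00 = $629,600.00.
Net income = $629,600.00 × (1 − 0.21) = $497,384.00.
Per share: $497,384.00 / 875,000 shares = $0.57.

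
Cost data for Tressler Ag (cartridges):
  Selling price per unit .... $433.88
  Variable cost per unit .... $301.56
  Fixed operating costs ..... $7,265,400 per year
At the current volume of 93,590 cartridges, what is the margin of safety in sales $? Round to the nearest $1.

$16,783,433

Each unit contributes $433.88 − $301.56 = $132.32. Break-even units = $7,265,400 ÷ $132.32 = 54,907.80; break-even revenue = 54,907.80 × $433.88 = $23,823,395.95.
Actual sales revenue = 93,590 × $433.88 = $40,606,829.20.
Margin of safety = $40,606,829.20 − $23,823,395.95 = $16,783,433.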